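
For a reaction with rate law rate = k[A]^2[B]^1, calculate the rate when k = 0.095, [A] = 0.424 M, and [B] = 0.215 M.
0.003672 M/s

rate = k·[A]^2·[B]^1 = 0.095·(0.424)^2·(0.215)^1 = 0.095·0.179776·0.215 = 0.003672 M/s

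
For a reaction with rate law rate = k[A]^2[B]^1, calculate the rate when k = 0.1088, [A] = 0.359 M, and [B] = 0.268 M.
0.003758 M/s

rate = k·[A]^2·[B]^1 = 0.1088·(0.359)^2·(0.268)^1 = 0.1088·0.128881·0.268 = 0.003758 M/s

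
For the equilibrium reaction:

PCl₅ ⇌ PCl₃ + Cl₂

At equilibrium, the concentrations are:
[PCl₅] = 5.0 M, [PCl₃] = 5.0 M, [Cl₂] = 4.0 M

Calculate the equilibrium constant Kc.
K_c = 4.0000

Kc = ([PCl₃] × [Cl₂]) / ([PCl₅])
   = ((5.0)·(4.0)) / ((5.0))
   = 20 / 5 = 4.0000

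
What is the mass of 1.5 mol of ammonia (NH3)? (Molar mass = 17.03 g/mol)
Mass = 1.5 mol × 17.03 g/mol = 25.55 g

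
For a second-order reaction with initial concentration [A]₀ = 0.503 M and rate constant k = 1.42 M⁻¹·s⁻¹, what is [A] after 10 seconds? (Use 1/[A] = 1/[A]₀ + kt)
0.0618 M

1/[A] = 1/[A]₀ + k·t = 1/0.503 + (1.42)·(10) = 1.9881 + 14.2000 = 16.1881
[A] = 1/16.1881 = 0.0618 M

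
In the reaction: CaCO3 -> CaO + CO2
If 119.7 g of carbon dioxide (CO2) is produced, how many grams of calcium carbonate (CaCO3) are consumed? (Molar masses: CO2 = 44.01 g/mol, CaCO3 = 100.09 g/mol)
Moles of CO2 = 119.7 g ÷ 44.01 g/mol = 2.71984 mol
Mole ratio: 1 mol CaCO3 / 1 mol CO2
Moles of CaCO3 = 2.71984 × (1/1) = 2.71984 mol
Mass of CaCO3 = 2.71984 mol × 100.09 g/mol = 272.2 g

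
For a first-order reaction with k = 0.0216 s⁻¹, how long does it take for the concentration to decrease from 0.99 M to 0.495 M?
32.09 s

From ln[A] = ln[A]₀ - k·t: t = ln([A]₀/[A])/k = ln(0.99/0.495)/0.0216 = ln(2.0000)/0.0216 = 0.6931/0.0216 = 32.09 s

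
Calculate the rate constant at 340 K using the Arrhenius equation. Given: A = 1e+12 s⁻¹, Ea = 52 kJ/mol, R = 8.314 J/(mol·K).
1.03e+04 s⁻¹

k = A·exp(-Ea/(R·T)) = 1e+12·exp(-52000/(8.314·340)) = 1e+12·exp(-18.3956) = 1e+12·1.0254e-08 = 1.03e+04 s⁻¹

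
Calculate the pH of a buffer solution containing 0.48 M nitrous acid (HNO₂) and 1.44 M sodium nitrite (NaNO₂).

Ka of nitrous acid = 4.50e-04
pH = 3.82

pKa = -log(4.50e-04) = 3.35. pH = pKa + log([A⁻]/[HA]) = 3.35 + log(1.44/0.48)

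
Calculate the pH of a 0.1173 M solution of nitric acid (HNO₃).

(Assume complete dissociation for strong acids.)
pH = 0.93

[H⁺] = 0.1173 M for strong acid. pH = -log[H⁺] = -log(0.1173)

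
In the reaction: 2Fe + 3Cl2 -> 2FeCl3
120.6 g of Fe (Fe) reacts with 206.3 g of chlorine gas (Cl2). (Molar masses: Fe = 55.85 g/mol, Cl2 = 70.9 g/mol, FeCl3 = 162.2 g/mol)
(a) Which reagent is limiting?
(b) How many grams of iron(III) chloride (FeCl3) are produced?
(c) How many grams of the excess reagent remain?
(a) Cl2, (b) 314.6 g, (c) 12.26 g

Moles of Fe = 120.6 g ÷ 55.85 g/mol = 2.15936 mol
Moles of Cl2 = 206.3 g ÷ 70.9 g/mol = 2.90973 mol
Moles ÷ coefficient: Fe: 2.15936/2 = 1.08, Cl2: 2.90973/3 = 0.9699
(a) Cl2 has the smaller value, so Cl2 is the limiting reagent.
(b) Moles of FeCl3 = 2.90973 mol Cl2 × (2/3) = 1.93982 mol; mass = 1.93982 mol × 162.2 g/mol = 314.6 g
(c) Fe consumed = 2.90973 × (2/3) = 1.93982 mol; remaining = 2.15936 − 1.93982 = 0.219534 mol; mass = 0.219534 mol × 55.85 g/mol = 12.26 g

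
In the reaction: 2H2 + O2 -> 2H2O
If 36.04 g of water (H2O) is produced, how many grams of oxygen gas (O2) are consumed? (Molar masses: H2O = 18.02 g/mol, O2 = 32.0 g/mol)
Moles of H2O = 36.04 g ÷ 18.02 g/mol = 2 mol
Mole ratio: 1 mol O2 / 2 mol H2O
Moles of O2 = 2 × (1/2) = 1 mol
Mass of O2 = 1 mol × 32.0 g/mol = 32 g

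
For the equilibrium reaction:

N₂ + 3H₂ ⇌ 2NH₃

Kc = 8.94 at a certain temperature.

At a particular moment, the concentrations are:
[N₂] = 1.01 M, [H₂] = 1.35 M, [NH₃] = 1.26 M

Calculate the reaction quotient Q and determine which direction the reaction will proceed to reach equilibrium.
Q = 0.639, Q < K, reaction proceeds forward (toward products)

Q = ([NH₃]^2) / ([N₂] × [H₂]^3)
  = ((1.26)^2) / ((1.01)·(1.35)^3) = 1.5876/2.485 = 0.6389
Since Q = 0.6389 < Kc = 8.94, the reaction proceeds forward (toward products) to reach equilibrium.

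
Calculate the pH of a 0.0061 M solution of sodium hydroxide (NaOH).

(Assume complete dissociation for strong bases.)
pH = 11.79

[OH⁻] = 0.0061 M for strong base. pOH = -log[OH⁻] = 2.21, pH = 14 - pOH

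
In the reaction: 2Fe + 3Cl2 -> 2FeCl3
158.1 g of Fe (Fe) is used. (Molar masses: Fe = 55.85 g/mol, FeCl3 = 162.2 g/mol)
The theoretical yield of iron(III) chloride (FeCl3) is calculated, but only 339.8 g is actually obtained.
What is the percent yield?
Moles of Fe = 158.1 g ÷ 55.85 g/mol = 2.8308 mol
Mole ratio: 2 mol FeCl3 / 2 mol Fe
Moles of FeCl3 = 2.8308 × (2/2) = 2.8308 mol
Theoretical yield = 2.8308 mol × 162.2 g/mol = 459.16 g
Actual yield = 339.8 g
Percent yield = (339.8 / 459.16) × 100% = 74.0%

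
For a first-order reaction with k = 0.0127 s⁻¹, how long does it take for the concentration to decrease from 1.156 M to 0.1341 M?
169.62 s

From ln[A] = ln[A]₀ - k·t: t = ln([A]₀/[A])/k = ln(1.156/0.1341)/0.0127 = ln(8.6204)/0.0127 = 2.1541/0.0127 = 169.62 s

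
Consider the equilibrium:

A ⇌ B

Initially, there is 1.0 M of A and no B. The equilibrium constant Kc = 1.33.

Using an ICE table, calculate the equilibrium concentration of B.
[B] = 0.571 M

ICE: [A] = 1.0 − x, [B] = x.
Kc = x/(1.0 − x) = 1.33 ⇒ x = 1.33·1.0/(1 + 1.33) = 1.33/2.33 = 0.5708.
[B] = x = 0.571 M.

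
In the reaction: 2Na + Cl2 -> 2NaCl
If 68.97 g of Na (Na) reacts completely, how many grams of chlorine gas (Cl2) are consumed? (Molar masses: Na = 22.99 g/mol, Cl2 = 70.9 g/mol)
Moles of Na = 68.97 g ÷ 22.99 g/mol = 3 mol
Mole ratio: 1 mol Cl2 / 2 mol Na
Moles of Cl2 = 3 × (1/2) = 1.5 mol
Mass of Cl2 = 1.5 mol × 70.9 g/mol = 106.4 g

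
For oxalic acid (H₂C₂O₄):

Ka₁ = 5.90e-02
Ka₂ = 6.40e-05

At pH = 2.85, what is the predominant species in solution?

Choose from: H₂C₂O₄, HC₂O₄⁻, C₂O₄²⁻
HC₂O₄⁻

pKa1 = 1.23, pKa2 = 4.19. Each pKa is the crossover between adjacent species; pH = 2.85 lies in the region where HC₂O₄⁻ predominates.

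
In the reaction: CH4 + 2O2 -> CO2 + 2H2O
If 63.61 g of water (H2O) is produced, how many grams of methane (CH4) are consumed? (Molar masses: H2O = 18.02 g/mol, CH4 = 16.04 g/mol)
Moles of H2O = 63.61 g ÷ 18.02 g/mol = 3.52997 mol
Mole ratio: 1 mol CH4 / 2 mol H2O
Moles of CH4 = 3.52997 × (1/2) = 1.76498 mol
Mass of CH4 = 1.76498 mol × 16.04 g/mol = 28.31 g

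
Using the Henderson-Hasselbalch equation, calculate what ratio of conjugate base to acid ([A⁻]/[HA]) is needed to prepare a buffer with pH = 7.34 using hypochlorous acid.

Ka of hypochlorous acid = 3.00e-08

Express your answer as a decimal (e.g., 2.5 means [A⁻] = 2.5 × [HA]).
[A⁻]/[HA] = 0.656

pKa = −log(3.00e-08) = 7.5229. pH = pKa + log([A⁻]/[HA]). 7.34 = 7.5229 + log(ratio). log(ratio) = 7.34 − 7.5229 = -0.1829. ratio = 10^(-0.1829) = 0.656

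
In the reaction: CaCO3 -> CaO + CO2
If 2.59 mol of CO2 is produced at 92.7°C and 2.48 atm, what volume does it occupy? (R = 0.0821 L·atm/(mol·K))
T = 92.7°C + 273.15 = 365.85 K
V = nRT/P = (2.59 × 0.0821 × 365.85) / 2.48
V = 31.37 L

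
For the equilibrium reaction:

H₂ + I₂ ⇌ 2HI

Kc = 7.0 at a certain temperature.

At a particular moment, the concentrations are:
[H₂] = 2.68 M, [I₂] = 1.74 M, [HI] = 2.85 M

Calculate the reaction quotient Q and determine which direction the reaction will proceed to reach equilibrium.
Q = 1.742, Q < K, reaction proceeds forward (toward products)

Q = ([HI]^2) / ([H₂] × [I₂])
  = ((2.85)^2) / ((2.68)·(1.74)) = 8.1225/4.6632 = 1.742
Since Q = 1.742 < Kc = 7.0, the reaction proceeds forward (toward products) to reach equilibrium.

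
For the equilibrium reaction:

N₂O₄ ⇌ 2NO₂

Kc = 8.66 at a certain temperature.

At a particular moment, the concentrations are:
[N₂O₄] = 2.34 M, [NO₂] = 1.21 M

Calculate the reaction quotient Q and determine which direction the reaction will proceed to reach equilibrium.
Q = 0.626, Q < K, reaction proceeds forward (toward products)

Q = ([NO₂]^2) / ([N₂O₄])
  = ((1.21)^2) / ((2.34)) = 1.4641/2.34 = 0.6257
Since Q = 0.6257 < Kc = 8.66, the reaction proceeds forward (toward products) to reach equilibrium.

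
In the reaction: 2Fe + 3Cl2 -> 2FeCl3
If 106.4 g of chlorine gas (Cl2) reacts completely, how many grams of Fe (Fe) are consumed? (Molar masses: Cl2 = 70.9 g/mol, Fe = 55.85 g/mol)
Moles of Cl2 = 106.4 g ÷ 70.9 g/mol = 1.50071 mol
Mole ratio: 2 mol Fe / 3 mol Cl2
Moles of Fe = 1.50071 × (2/3) = 1.00047 mol
Mass of Fe = 1.00047 mol × 55.85 g/mol = 55.88 g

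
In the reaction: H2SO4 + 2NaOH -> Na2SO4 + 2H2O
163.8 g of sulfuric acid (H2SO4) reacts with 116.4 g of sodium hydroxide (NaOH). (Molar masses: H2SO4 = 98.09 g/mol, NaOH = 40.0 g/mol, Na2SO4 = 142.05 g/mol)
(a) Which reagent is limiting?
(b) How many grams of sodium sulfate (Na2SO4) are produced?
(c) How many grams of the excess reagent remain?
(a) NaOH, (b) 206.7 g, (c) 21.08 g

Moles of H2SO4 = 163.8 g ÷ 98.09 g/mol = 1.66989 mol
Moles of NaOH = 116.4 g ÷ 40.0 g/mol = 2.91 mol
Moles ÷ coefficient: H2SO4: 1.66989/1 = 1.67, NaOH: 2.91/2 = 1.455
(a) NaOH has the smaller value, so NaOH is the limiting reagent.
(b) Moles of Na2SO4 = 2.91 mol NaOH × (1/2) = 1.455 mol; mass = 1.455 mol × 142.05 g/mol = 206.7 g
(c) H2SO4 consumed = 2.91 × (1/2) = 1.455 mol; remaining = 1.66989 − 1.455 = 0.214895 mol; mass = 0.214895 mol × 98.09 g/mol = 21.08 g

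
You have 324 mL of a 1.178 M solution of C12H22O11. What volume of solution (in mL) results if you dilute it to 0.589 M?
Using M₁V₁ = M₂V₂:
1.178 × 324 = 0.589 × V₂
V₂ = (1.178 × 324) / 0.589 = 648 mL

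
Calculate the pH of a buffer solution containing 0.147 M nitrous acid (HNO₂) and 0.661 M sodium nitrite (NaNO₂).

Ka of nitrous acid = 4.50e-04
pH = 4.00

pKa = -log(4.50e-04) = 3.35. pH = pKa + log([A⁻]/[HA]) = 3.35 + log(0.661/0.147)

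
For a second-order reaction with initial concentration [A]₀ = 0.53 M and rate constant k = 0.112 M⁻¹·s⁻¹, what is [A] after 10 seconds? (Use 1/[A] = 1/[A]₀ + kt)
0.3326 M

1/[A] = 1/[A]₀ + k·t = 1/0.53 + (0.112)·(10) = 1.8868 + 1.1200 = 3.0068
[A] = 1/3.0068 = 0.3326 M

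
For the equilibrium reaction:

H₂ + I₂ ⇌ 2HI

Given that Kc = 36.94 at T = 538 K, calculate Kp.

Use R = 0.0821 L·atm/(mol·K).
K_p = 36.9400

Δn = (moles gaseous products) − (moles gaseous reactants) = 0
T = 538 K; RT = 0.0821 × 538 = 44.1698
Kp = Kc·(RT)^Δn = 36.94 × (44.1698)^0 = 36.94 × 1 = 36.9400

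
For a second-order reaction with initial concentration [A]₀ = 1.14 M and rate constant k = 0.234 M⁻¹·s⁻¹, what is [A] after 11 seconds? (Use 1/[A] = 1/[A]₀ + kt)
0.2898 M

1/[A] = 1/[A]₀ + k·t = 1/1.14 + (0.234)·(11) = 0.8772 + 2.5740 = 3.4512
[A] = 1/3.4512 = 0.2898 M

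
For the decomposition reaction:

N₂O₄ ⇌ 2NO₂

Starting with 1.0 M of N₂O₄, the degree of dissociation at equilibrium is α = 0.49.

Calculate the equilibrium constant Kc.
K_c = 1.8831

x = α·[A]₀ = 0.49 × 1.0 = 0.49 M dissociated.
At eq: [N₂O₄] = 1.0 − 0.49 = 0.51 M; [NO₂] = 2x = 0.98 M.
Kc = [NO₂]²/[N₂O₄] = (0.98)²/0.51 = 1.883.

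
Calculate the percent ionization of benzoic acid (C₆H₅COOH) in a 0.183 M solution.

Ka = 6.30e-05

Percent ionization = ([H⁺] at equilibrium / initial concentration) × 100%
Percent ionization = 1.84%

Let x = [H⁺]. Ka = x²/(C - x) ⇒ x² + (6.30e-05)x - (6.30e-05)(0.183) = 0. x = 3.3641e-03. Percent = (3.3641e-03/0.183) × 100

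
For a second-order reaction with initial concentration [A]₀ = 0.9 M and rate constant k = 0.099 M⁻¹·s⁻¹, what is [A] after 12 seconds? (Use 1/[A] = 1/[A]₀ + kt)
0.4350 M

1/[A] = 1/[A]₀ + k·t = 1/0.9 + (0.099)·(12) = 1.1111 + 1.1880 = 2.2991
[A] = 1/2.2991 = 0.4350 M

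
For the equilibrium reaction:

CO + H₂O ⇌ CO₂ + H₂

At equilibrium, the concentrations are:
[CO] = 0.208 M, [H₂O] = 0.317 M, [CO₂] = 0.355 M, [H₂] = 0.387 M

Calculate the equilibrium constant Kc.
K_c = 2.0836

Kc = ([CO₂] × [H₂]) / ([CO] × [H₂O])
   = ((0.355)·(0.387)) / ((0.208)·(0.317))
   = 0.13739 / 0.065936 = 2.0836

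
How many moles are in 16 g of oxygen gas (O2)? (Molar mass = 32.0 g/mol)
Moles = 16 g ÷ 32.0 g/mol = 0.5 mol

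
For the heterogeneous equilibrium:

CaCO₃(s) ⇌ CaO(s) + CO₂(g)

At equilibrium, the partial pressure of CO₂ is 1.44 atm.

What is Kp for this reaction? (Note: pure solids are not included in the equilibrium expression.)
K_p = 1.44

Solids (CaCO₃, CaO) have activity 1 and are excluded.
Kp = P(CO₂) = 1.44.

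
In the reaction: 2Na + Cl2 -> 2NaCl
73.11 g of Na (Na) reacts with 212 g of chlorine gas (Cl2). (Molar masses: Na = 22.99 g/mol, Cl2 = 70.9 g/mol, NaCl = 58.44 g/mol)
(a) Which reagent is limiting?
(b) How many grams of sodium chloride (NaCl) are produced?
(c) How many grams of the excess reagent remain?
(a) Na, (b) 185.8 g, (c) 99.27 g

Moles of Na = 73.11 g ÷ 22.99 g/mol = 3.18008 mol
Moles of Cl2 = 212 g ÷ 70.9 g/mol = 2.99013 mol
Moles ÷ coefficient: Na: 3.18008/2 = 1.59, Cl2: 2.99013/1 = 2.99
(a) Na has the smaller value, so Na is the limiting reagent.
(b) Moles of NaCl = 3.18008 mol Na × (2/2) = 3.18008 mol; mass = 3.18008 mol × 58.44 g/mol = 185.8 g
(c) Cl2 consumed = 3.18008 × (1/2) = 1.59004 mol; remaining = 2.99013 − 1.59004 = 1.40009 mol; mass = 1.40009 mol × 70.9 g/mol = 99.27 g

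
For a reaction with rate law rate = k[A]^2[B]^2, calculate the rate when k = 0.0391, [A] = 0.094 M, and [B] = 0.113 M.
4.412e-06 M/s

rate = k·[A]^2·[B]^2 = 0.0391·(0.094)^2·(0.113)^2 = 0.0391·0.008836·0.012769 = 4.412e-06 M/s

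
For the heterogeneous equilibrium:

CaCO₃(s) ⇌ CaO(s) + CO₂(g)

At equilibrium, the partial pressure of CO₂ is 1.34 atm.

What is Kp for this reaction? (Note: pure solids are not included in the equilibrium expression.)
K_p = 1.34

Solids (CaCO₃, CaO) have activity 1 and are excluded.
Kp = P(CO₂) = 1.34.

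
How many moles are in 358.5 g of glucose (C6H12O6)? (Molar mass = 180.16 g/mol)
Moles = 358.5 g ÷ 180.16 g/mol = 1.99 mol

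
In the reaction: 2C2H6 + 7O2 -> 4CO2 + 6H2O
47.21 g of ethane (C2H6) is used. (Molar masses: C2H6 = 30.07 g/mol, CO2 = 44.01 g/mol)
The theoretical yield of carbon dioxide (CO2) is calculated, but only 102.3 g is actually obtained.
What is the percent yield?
Moles of C2H6 = 47.21 g ÷ 30.07 g/mol = 1.57 mol
Mole ratio: 4 mol CO2 / 2 mol C2H6
Moles of CO2 = 1.57 × (4/2) = 3.14001 mol
Theoretical yield = 3.14001 mol × 44.01 g/mol = 138.19 g
Actual yield = 102.3 g
Percent yield = (102.3 / 138.19) × 100% = 74.0%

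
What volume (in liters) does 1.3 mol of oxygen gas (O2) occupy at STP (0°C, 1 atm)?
At STP, 1 mol of gas occupies 22.4 L
Volume = 1.3 mol × 22.4 L/mol = 29.12 L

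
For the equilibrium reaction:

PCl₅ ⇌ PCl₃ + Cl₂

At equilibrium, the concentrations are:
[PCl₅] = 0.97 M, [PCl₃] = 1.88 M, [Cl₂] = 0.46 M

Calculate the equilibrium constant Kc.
K_c = 0.8915

Kc = ([PCl₃] × [Cl₂]) / ([PCl₅])
   = ((1.88)·(0.46)) / ((0.97))
   = 0.8648 / 0.97 = 0.8915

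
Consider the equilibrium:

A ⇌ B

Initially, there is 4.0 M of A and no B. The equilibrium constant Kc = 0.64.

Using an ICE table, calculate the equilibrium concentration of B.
[B] = 1.561 M

ICE: [A] = 4.0 − x, [B] = x.
Kc = x/(4.0 − x) = 0.64 ⇒ x = 0.64·4.0/(1 + 0.64) = 2.56/1.64 = 1.561.
[B] = x = 1.561 M.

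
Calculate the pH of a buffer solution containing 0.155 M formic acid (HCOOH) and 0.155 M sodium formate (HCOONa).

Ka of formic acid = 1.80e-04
pH = 3.74

pKa = -log(1.80e-04) = 3.74. pH = pKa + log([A⁻]/[HA]) = 3.74 + log(0.155/0.155)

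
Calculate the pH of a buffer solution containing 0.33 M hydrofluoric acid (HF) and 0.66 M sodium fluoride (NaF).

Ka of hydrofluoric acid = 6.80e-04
pH = 3.47

pKa = -log(6.80e-04) = 3.17. pH = pKa + log([A⁻]/[HA]) = 3.17 + log(0.66/0.33)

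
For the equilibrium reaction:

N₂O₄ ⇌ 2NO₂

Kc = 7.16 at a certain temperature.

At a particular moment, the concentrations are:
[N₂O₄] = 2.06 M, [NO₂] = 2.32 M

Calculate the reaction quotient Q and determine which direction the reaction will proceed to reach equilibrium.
Q = 2.613, Q < K, reaction proceeds forward (toward products)

Q = ([NO₂]^2) / ([N₂O₄])
  = ((2.32)^2) / ((2.06)) = 5.3824/2.06 = 2.613
Since Q = 2.613 < Kc = 7.16, the reaction proceeds forward (toward products) to reach equilibrium.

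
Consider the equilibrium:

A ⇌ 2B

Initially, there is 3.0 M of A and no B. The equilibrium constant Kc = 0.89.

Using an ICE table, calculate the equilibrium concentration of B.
[B] = 1.427 M

ICE: [A] = 3.0 − x, [B] = 2x.
Kc = (2x)²/(3.0 − x) = 0.89 ⇒ 4x² + 0.89x − 2.67 = 0.
x = (−0.89 + √(0.89² + 4·4·2.67))/(2·4) = (−0.89 + √43.512)/8 = 0.7133.
[B] = 2x = 1.427 M.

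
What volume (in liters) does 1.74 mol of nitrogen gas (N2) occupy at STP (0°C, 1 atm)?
At STP, 1 mol of gas occupies 22.4 L
Volume = 1.74 mol × 22.4 L/mol = 38.98 L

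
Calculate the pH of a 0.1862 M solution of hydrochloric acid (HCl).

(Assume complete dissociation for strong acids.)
pH = 0.73

[H⁺] = 0.1862 M for strong acid. pH = -log[H⁺] = -log(0.1862)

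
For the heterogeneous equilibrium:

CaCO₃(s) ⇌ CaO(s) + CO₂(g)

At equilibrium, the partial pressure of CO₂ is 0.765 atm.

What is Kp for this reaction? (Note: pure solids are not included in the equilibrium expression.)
K_p = 0.765

Solids (CaCO₃, CaO) have activity 1 and are excluded.
Kp = P(CO₂) = 0.765.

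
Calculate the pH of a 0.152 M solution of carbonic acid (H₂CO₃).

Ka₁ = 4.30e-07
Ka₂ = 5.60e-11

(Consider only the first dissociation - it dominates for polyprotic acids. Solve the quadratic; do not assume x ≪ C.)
pH = 3.59

x² + Ka₁·x − Ka₁·C = 0 with Ka₁ = 4.30e-07, C = 0.152.
x = (−Ka₁ + √(Ka₁² + 4·Ka₁·C))/2 = 2.5544e-04 M, so pH = 3.59.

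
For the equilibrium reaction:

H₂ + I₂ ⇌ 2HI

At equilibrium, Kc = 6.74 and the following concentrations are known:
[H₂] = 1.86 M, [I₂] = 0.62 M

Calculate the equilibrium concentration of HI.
[HI] = 2.7879 M

Kc = ([HI]^2) / ([H₂] × [I₂]) = 6.74
[HI]^2 = Kc · (reactant terms)/(other product terms) = 6.74 · 1.1532 / 1 = 7.7726
[HI] = (7.7726)^(1/2) = 2.7879 M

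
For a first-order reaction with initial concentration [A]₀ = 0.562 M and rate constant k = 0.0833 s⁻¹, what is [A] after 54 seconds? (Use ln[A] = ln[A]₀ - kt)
0.0063 M

ln[A] = ln[A]₀ - k·t = ln(0.562) - (0.0833)·(54) = -0.5763 - 4.4982 = -5.0745
[A] = e^(-5.0745) = 0.0063 M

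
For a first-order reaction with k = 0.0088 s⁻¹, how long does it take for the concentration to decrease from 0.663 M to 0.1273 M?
187.53 s

From ln[A] = ln[A]₀ - k·t: t = ln([A]₀/[A])/k = ln(0.663/0.1273)/0.0088 = ln(5.2082)/0.0088 = 1.6502/0.0088 = 187.53 s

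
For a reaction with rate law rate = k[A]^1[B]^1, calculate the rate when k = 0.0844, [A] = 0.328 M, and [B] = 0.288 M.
0.007973 M/s

rate = k·[A]^1·[B]^1 = 0.0844·(0.328)^1·(0.288)^1 = 0.0844·0.328·0.288 = 0.007973 M/s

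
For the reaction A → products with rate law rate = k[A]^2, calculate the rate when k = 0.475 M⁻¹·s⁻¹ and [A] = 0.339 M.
0.05459 M/s

rate = k·[A]^2 = 0.475·(0.339)^2 = 0.475·0.114921 = 0.05459 M/s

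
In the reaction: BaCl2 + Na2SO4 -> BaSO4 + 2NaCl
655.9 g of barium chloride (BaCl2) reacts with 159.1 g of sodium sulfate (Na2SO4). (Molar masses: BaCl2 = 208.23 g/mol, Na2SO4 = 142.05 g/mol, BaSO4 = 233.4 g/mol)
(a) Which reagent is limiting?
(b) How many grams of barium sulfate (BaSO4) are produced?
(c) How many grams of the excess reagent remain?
(a) Na2SO4, (b) 261.4 g, (c) 422.7 g

Moles of BaCl2 = 655.9 g ÷ 208.23 g/mol = 3.14988 mol
Moles of Na2SO4 = 159.1 g ÷ 142.05 g/mol = 1.12003 mol
Moles ÷ coefficient: BaCl2: 3.14988/1 = 3.15, Na2SO4: 1.12003/1 = 1.12
(a) Na2SO4 has the smaller value, so Na2SO4 is the limiting reagent.
(b) Moles of BaSO4 = 1.12003 mol Na2SO4 × (1/1) = 1.12003 mol; mass = 1.12003 mol × 233.4 g/mol = 261.4 g
(c) BaCl2 consumed = 1.12003 × (1/1) = 1.12003 mol; remaining = 3.14988 − 1.12003 = 2.02985 mol; mass = 2.02985 mol × 208.23 g/mol = 422.7 g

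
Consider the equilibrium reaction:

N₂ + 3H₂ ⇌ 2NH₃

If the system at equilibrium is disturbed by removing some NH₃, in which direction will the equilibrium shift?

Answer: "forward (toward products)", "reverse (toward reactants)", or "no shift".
forward (toward products)

Apply Le Chatelier's principle: system shifts to counteract the change.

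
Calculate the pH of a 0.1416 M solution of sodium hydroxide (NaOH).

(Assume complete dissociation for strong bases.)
pH = 13.15

[OH⁻] = 0.1416 M for strong base. pOH = -log[OH⁻] = 0.85, pH = 14 - pOH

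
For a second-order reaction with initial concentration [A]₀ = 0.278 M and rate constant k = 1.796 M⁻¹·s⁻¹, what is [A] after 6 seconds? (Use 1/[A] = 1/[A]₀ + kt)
0.0696 M

1/[A] = 1/[A]₀ + k·t = 1/0.278 + (1.796)·(6) = 3.5971 + 10.7760 = 14.3731
[A] = 1/14.3731 = 0.0696 M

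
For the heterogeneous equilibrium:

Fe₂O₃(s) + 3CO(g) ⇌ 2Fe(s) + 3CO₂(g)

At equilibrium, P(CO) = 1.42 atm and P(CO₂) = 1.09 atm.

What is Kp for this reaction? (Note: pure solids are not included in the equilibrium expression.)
K_p = 0.452

Solids (Fe₂O₃, Fe) are excluded.
Kp = P(CO₂)³/P(CO)³ = (1.09)³/(1.42)³ = 1.295/2.863 = 0.452.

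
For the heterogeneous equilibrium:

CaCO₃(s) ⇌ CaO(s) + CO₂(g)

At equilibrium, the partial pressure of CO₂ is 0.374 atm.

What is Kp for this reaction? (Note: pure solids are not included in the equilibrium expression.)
K_p = 0.374

Solids (CaCO₃, CaO) have activity 1 and are excluded.
Kp = P(CO₂) = 0.374.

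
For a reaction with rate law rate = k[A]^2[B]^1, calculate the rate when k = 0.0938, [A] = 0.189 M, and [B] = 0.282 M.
0.0009449 M/s

rate = k·[A]^2·[B]^1 = 0.0938·(0.189)^2·(0.282)^1 = 0.0938·0.035721·0.282 = 0.0009449 M/s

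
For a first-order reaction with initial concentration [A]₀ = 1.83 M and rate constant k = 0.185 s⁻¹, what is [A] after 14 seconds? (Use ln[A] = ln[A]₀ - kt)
0.1373 M

ln[A] = ln[A]₀ - k·t = ln(1.83) - (0.185)·(14) = 0.6043 - 2.5900 = -1.9857
[A] = e^(-1.9857) = 0.1373 M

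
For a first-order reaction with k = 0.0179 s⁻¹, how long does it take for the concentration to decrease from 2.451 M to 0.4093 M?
99.99 s

From ln[A] = ln[A]₀ - k·t: t = ln([A]₀/[A])/k = ln(2.451/0.4093)/0.0179 = ln(5.9883)/0.0179 = 1.7898/0.0179 = 99.99 s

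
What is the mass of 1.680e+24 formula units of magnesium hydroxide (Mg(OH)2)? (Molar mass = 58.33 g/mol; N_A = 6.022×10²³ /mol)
Moles = 1.680e+24 ÷ 6.022×10²³ = 2.78977 mol
Mass = 2.78977 mol × 58.33 g/mol = 162.7 g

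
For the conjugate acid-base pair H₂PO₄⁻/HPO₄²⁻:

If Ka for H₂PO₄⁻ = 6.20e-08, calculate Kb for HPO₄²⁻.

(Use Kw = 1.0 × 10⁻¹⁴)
K_b = 1.61e-07

Conjugate acid-base pairs differ by one H⁺. Ka × Kb = Kw for a conjugate pair.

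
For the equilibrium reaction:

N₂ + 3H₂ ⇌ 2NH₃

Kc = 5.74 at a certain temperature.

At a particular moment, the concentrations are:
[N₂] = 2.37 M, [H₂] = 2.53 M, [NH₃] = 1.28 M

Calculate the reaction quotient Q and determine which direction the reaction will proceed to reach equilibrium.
Q = 0.043, Q < K, reaction proceeds forward (toward products)

Q = ([NH₃]^2) / ([N₂] × [H₂]^3)
  = ((1.28)^2) / ((2.37)·(2.53)^3) = 1.6384/38.38 = 0.04269
Since Q = 0.04269 < Kc = 5.74, the reaction proceeds forward (toward products) to reach equilibrium.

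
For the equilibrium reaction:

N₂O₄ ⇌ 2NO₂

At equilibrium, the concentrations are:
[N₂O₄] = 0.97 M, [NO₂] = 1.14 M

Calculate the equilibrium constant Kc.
K_c = 1.3398

Kc = ([NO₂]^2) / ([N₂O₄])
   = ((1.14)^2) / ((0.97))
   = 1.2996 / 0.97 = 1.3398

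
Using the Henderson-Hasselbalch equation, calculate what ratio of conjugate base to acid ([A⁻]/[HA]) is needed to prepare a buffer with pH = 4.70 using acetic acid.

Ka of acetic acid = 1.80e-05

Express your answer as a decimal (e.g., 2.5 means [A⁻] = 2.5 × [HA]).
[A⁻]/[HA] = 0.902

pKa = −log(1.80e-05) = 4.7447. pH = pKa + log([A⁻]/[HA]). 4.70 = 4.7447 + log(ratio). log(ratio) = 4.70 − 4.7447 = -0.0447. ratio = 10^(-0.0447) = 0.902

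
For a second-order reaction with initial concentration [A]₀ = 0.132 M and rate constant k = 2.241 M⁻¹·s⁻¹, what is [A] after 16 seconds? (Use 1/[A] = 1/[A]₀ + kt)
0.0230 M

1/[A] = 1/[A]₀ + k·t = 1/0.132 + (2.241)·(16) = 7.5758 + 35.8560 = 43.4318
[A] = 1/43.4318 = 0.0230 M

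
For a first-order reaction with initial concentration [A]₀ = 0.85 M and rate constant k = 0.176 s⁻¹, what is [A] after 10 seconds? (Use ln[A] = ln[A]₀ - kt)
0.1462 M

ln[A] = ln[A]₀ - k·t = ln(0.85) - (0.176)·(10) = -0.1625 - 1.7600 = -1.9225
[A] = e^(-1.9225) = 0.1462 M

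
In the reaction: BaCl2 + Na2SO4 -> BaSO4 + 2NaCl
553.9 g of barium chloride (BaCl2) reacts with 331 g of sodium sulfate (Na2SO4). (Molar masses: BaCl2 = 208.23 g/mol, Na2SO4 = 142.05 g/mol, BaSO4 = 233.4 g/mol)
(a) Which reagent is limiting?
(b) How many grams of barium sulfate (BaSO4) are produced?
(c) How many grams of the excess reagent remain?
(a) Na2SO4, (b) 543.9 g, (c) 68.69 g

Moles of BaCl2 = 553.9 g ÷ 208.23 g/mol = 2.66004 mol
Moles of Na2SO4 = 331 g ÷ 142.05 g/mol = 2.33017 mol
Moles ÷ coefficient: BaCl2: 2.66004/1 = 2.66, Na2SO4: 2.33017/1 = 2.33
(a) Na2SO4 has the smaller value, so Na2SO4 is the limiting reagent.
(b) Moles of BaSO4 = 2.33017 mol Na2SO4 × (1/1) = 2.33017 mol; mass = 2.33017 mol × 233.4 g/mol = 543.9 g
(c) BaCl2 consumed = 2.33017 × (1/1) = 2.33017 mol; remaining = 2.66004 − 2.33017 = 0.329874 mol; mass = 0.329874 mol × 208.23 g/mol = 68.69 g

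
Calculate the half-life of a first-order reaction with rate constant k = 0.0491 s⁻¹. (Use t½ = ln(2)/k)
14.12 s

t½ = ln(2)/k = 0.6931/0.0491 = 14.12 s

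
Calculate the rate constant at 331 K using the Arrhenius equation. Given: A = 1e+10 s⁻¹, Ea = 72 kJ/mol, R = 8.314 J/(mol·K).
4.34e-02 s⁻¹

k = A·exp(-Ea/(R·T)) = 1e+10·exp(-72000/(8.314·331)) = 1e+10·exp(-26.1634) = 1e+10·4.3388e-12 = 4.34e-02 s⁻¹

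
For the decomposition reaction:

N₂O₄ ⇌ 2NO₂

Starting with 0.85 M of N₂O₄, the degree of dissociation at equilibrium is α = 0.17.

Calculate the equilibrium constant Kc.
K_c = 0.1184

x = α·[A]₀ = 0.17 × 0.85 = 0.1445 M dissociated.
At eq: [N₂O₄] = 0.85 − 0.1445 = 0.7055 M; [NO₂] = 2x = 0.289 M.
Kc = [NO₂]²/[N₂O₄] = (0.289)²/0.7055 = 0.1184.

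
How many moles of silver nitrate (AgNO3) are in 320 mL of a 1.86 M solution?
Moles = Molarity × Volume (L)
Moles = 1.86 M × 0.32 L = 0.5952 mol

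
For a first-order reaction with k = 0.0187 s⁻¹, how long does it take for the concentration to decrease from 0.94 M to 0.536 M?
30.04 s

From ln[A] = ln[A]₀ - k·t: t = ln([A]₀/[A])/k = ln(0.94/0.536)/0.0187 = ln(1.7537)/0.0187 = 0.5617/0.0187 = 30.04 s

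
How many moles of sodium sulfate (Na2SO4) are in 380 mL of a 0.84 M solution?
Moles = Molarity × Volume (L)
Moles = 0.84 M × 0.38 L = 0.3192 mol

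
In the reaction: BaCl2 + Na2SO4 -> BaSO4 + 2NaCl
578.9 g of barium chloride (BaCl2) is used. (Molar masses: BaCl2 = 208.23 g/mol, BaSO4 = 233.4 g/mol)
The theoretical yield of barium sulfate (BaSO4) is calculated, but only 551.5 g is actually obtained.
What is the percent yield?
Moles of BaCl2 = 578.9 g ÷ 208.23 g/mol = 2.7801 mol
Mole ratio: 1 mol BaSO4 / 1 mol BaCl2
Moles of BaSO4 = 2.7801 × (1/1) = 2.7801 mol
Theoretical yield = 2.7801 mol × 233.4 g/mol = 648.88 g
Actual yield = 551.5 g
Percent yield = (551.5 / 648.88) × 100% = 85.0%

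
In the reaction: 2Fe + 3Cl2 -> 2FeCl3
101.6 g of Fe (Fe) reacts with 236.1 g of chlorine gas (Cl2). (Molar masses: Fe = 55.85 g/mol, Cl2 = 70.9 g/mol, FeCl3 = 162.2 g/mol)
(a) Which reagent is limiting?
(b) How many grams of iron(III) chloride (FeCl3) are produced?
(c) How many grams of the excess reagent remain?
(a) Fe, (b) 295.1 g, (c) 42.63 g

Moles of Fe = 101.6 g ÷ 55.85 g/mol = 1.81916 mol
Moles of Cl2 = 236.1 g ÷ 70.9 g/mol = 3.33004 mol
Moles ÷ coefficient: Fe: 1.81916/2 = 0.9096, Cl2: 3.33004/3 = 1.11
(a) Fe has the smaller value, so Fe is the limiting reagent.
(b) Moles of FeCl3 = 1.81916 mol Fe × (2/2) = 1.81916 mol; mass = 1.81916 mol × 162.2 g/mol = 295.1 g
(c) Cl2 consumed = 1.81916 × (3/2) = 2.72874 mol; remaining = 3.33004 − 2.72874 = 0.601305 mol; mass = 0.601305 mol × 70.9 g/mol = 42.63 g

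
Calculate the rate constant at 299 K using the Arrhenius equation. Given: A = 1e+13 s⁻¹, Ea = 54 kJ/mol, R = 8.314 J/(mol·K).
3.68e+03 s⁻¹

k = A·exp(-Ea/(R·T)) = 1e+13·exp(-54000/(8.314·299)) = 1e+13·exp(-21.7226) = 1e+13·3.6811e-10 = 3.68e+03 s⁻¹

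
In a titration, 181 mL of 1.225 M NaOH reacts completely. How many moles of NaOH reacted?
Moles = Molarity × Volume (L)
Moles = 1.225 M × 0.181 L = 0.2217 mol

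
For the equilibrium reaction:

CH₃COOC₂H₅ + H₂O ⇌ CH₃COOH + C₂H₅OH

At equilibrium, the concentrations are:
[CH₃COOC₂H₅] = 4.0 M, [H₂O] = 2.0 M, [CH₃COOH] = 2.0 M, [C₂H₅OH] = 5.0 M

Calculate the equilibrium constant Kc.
K_c = 1.2500

Kc = ([CH₃COOH] × [C₂H₅OH]) / ([CH₃COOC₂H₅] × [H₂O])
   = ((2.0)·(5.0)) / ((4.0)·(2.0))
   = 10 / 8 = 1.2500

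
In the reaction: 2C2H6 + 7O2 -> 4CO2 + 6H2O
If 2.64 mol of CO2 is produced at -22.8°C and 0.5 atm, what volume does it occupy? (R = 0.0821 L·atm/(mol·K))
T = -22.8°C + 273.15 = 250.35 K
V = nRT/P = (2.64 × 0.0821 × 250.35) / 0.5
V = 108.52 L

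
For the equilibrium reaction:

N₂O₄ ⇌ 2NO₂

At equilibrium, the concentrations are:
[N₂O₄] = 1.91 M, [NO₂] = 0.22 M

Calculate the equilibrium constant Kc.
K_c = 0.0253

Kc = ([NO₂]^2) / ([N₂O₄])
   = ((0.22)^2) / ((1.91))
   = 0.0484 / 1.91 = 0.0253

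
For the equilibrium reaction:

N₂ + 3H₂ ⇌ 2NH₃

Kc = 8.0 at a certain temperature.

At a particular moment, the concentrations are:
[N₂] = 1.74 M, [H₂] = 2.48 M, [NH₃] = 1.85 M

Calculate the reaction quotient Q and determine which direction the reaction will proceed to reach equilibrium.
Q = 0.129, Q < K, reaction proceeds forward (toward products)

Q = ([NH₃]^2) / ([N₂] × [H₂]^3)
  = ((1.85)^2) / ((1.74)·(2.48)^3) = 3.4225/26.54 = 0.129
Since Q = 0.129 < Kc = 8.0, the reaction proceeds forward (toward products) to reach equilibrium.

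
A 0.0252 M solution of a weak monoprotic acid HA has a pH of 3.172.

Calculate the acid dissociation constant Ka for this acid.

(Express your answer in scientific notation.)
K_a = 1.85e-05

[H⁺] = 10^(−pH) = 10^(−3.172) = 6.730e-04 M. For HA ⇌ H⁺ + A⁻, Ka = x²/(C − x) = (6.730e-04)²/(0.0252 − 6.730e-04) = 1.85e-05.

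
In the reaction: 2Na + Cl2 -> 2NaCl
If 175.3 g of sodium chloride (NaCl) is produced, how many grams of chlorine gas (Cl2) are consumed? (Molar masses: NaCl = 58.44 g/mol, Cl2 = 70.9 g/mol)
Moles of NaCl = 175.3 g ÷ 58.44 g/mol = 2.99966 mol
Mole ratio: 1 mol Cl2 / 2 mol NaCl
Moles of Cl2 = 2.99966 × (1/2) = 1.49983 mol
Mass of Cl2 = 1.49983 mol × 70.9 g/mol = 106.3 g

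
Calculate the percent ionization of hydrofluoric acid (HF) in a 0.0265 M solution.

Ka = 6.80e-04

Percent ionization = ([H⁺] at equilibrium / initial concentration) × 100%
Percent ionization = 14.8%

Let x = [H⁺]. Ka = x²/(C - x) ⇒ x² + (6.80e-04)x - (6.80e-04)(0.0265) = 0. x = 3.9186e-03. Percent = (3.9186e-03/0.0265) × 100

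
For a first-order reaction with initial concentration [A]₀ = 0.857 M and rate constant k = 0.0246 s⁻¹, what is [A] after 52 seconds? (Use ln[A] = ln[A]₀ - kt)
0.2385 M

ln[A] = ln[A]₀ - k·t = ln(0.857) - (0.0246)·(52) = -0.1543 - 1.2792 = -1.4335
[A] = e^(-1.4335) = 0.2385 M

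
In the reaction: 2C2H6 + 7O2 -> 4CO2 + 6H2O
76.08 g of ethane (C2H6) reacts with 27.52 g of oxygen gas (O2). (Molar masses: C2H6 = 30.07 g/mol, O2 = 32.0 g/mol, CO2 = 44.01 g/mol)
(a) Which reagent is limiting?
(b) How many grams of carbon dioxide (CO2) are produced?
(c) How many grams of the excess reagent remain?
(a) O2, (b) 21.63 g, (c) 68.69 g

Moles of C2H6 = 76.08 g ÷ 30.07 g/mol = 2.5301 mol
Moles of O2 = 27.52 g ÷ 32.0 g/mol = 0.86 mol
Moles ÷ coefficient: C2H6: 2.5301/2 = 1.265, O2: 0.86/7 = 0.1229
(a) O2 has the smaller value, so O2 is the limiting reagent.
(b) Moles of CO2 = 0.86 mol O2 × (4/7) = 0.491429 mol; mass = 0.491429 mol × 44.01 g/mol = 21.63 g
(c) C2H6 consumed = 0.86 × (2/7) = 0.245714 mol; remaining = 2.5301 − 0.245714 = 2.28438 mol; mass = 2.28438 mol × 30.07 g/mol = 68.69 g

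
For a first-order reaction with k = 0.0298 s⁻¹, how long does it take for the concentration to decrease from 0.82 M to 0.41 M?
23.26 s

From ln[A] = ln[A]₀ - k·t: t = ln([A]₀/[A])/k = ln(0.82/0.41)/0.0298 = ln(2.0000)/0.0298 = 0.6931/0.0298 = 23.26 s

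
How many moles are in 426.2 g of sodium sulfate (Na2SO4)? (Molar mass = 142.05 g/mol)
Moles = 426.2 g ÷ 142.05 g/mol = 3 mol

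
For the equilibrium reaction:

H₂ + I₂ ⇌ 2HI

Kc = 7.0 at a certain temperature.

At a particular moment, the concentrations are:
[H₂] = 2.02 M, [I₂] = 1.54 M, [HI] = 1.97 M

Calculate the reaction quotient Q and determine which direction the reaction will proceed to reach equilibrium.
Q = 1.248, Q < K, reaction proceeds forward (toward products)

Q = ([HI]^2) / ([H₂] × [I₂])
  = ((1.97)^2) / ((2.02)·(1.54)) = 3.8809/3.1108 = 1.248
Since Q = 1.248 < Kc = 7.0, the reaction proceeds forward (toward products) to reach equilibrium.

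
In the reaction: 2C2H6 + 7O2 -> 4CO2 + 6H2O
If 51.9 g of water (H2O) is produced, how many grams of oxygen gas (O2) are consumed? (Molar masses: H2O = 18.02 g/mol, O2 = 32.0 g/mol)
Moles of H2O = 51.9 g ÷ 18.02 g/mol = 2.88013 mol
Mole ratio: 7 mol O2 / 6 mol H2O
Moles of O2 = 2.88013 × (7/6) = 3.36016 mol
Mass of O2 = 3.36016 mol × 32.0 g/mol = 107.5 g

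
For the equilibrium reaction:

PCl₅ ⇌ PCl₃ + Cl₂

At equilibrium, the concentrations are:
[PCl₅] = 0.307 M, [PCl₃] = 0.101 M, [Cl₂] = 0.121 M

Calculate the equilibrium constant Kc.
K_c = 0.0398

Kc = ([PCl₃] × [Cl₂]) / ([PCl₅])
   = ((0.101)·(0.121)) / ((0.307))
   = 0.012221 / 0.307 = 0.0398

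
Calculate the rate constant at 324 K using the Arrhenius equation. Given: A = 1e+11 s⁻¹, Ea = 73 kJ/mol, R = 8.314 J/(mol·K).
1.70e-01 s⁻¹

k = A·exp(-Ea/(R·T)) = 1e+11·exp(-73000/(8.314·324)) = 1e+11·exp(-27.0999) = 1e+11·1.7008e-12 = 1.70e-01 s⁻¹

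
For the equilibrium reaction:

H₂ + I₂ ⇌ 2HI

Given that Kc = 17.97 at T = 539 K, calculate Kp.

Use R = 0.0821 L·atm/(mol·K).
K_p = 17.9700

Δn = (moles gaseous products) − (moles gaseous reactants) = 0
T = 539 K; RT = 0.0821 × 539 = 44.2519
Kp = Kc·(RT)^Δn = 17.97 × (44.2519)^0 = 17.97 × 1 = 17.9700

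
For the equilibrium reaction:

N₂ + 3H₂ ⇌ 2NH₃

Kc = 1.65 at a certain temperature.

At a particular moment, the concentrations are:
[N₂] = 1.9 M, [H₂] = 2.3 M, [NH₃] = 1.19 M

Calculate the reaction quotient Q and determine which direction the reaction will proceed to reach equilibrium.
Q = 0.061, Q < K, reaction proceeds forward (toward products)

Q = ([NH₃]^2) / ([N₂] × [H₂]^3)
  = ((1.19)^2) / ((1.9)·(2.3)^3) = 1.4161/23.117 = 0.06126
Since Q = 0.06126 < Kc = 1.65, the reaction proceeds forward (toward products) to reach equilibrium.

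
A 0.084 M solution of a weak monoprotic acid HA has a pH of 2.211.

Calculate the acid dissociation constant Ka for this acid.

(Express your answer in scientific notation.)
K_a = 4.86e-04

[H⁺] = 10^(−pH) = 10^(−2.211) = 6.152e-03 M. For HA ⇌ H⁺ + A⁻, Ka = x²/(C − x) = (6.152e-03)²/(0.084 − 6.152e-03) = 4.86e-04.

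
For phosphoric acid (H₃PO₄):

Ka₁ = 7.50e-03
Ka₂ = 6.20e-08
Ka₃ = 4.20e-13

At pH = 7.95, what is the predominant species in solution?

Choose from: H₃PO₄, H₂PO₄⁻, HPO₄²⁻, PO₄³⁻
HPO₄²⁻

pKa1 = 2.12, pKa2 = 7.21, pKa3 = 12.38. Each pKa is the crossover between adjacent species; pH = 7.95 lies in the region where HPO₄²⁻ predominates.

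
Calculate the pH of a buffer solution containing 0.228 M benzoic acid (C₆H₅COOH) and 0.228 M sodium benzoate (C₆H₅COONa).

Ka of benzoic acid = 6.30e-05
pH = 4.20

pKa = -log(6.30e-05) = 4.20. pH = pKa + log([A⁻]/[HA]) = 4.20 + log(0.228/0.228)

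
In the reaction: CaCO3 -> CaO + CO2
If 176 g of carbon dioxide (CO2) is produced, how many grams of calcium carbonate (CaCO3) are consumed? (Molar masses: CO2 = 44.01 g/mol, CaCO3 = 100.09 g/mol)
Moles of CO2 = 176 g ÷ 44.01 g/mol = 3.99909 mol
Mole ratio: 1 mol CaCO3 / 1 mol CO2
Moles of CaCO3 = 3.99909 × (1/1) = 3.99909 mol
Mass of CaCO3 = 3.99909 mol × 100.09 g/mol = 400.3 g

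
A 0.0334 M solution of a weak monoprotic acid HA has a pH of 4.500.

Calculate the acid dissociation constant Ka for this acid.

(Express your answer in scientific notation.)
K_a = 3.00e-08

[H⁺] = 10^(−pH) = 10^(−4.500) = 3.162e-05 M. For HA ⇌ H⁺ + A⁻, Ka = x²/(C − x) = (3.162e-05)²/(0.0334 − 3.162e-05) = 3.00e-08.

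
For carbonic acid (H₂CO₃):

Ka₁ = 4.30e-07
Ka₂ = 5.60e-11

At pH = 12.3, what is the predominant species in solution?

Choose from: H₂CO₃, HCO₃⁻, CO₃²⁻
CO₃²⁻

pKa1 = 6.37, pKa2 = 10.25. Each pKa is the crossover between adjacent species; pH = 12.3 lies in the region where CO₃²⁻ predominates.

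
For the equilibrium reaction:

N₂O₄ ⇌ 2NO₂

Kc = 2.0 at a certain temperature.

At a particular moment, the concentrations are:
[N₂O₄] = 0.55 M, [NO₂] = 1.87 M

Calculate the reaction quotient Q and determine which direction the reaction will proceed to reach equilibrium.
Q = 6.358, Q > K, reaction proceeds reverse (toward reactants)

Q = ([NO₂]^2) / ([N₂O₄])
  = ((1.87)^2) / ((0.55)) = 3.4969/0.55 = 6.358
Since Q = 6.358 > Kc = 2.0, the reaction proceeds reverse (toward reactants) to reach equilibrium.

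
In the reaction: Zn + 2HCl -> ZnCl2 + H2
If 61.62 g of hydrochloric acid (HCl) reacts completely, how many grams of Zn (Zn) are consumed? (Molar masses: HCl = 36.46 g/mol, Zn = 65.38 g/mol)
Moles of HCl = 61.62 g ÷ 36.46 g/mol = 1.69007 mol
Mole ratio: 1 mol Zn / 2 mol HCl
Moles of Zn = 1.69007 × (1/2) = 0.845036 mol
Mass of Zn = 0.845036 mol × 65.38 g/mol = 55.25 g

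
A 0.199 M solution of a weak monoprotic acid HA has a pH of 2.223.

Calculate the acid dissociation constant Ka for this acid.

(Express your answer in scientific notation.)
K_a = 1.86e-04

[H⁺] = 10^(−pH) = 10^(−2.223) = 5.984e-03 M. For HA ⇌ H⁺ + A⁻, Ka = x²/(C − x) = (5.984e-03)²/(0.199 − 5.984e-03) = 1.86e-04.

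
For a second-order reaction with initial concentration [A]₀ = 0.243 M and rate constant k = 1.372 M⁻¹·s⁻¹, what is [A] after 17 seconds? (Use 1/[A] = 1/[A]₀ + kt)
0.0364 M

1/[A] = 1/[A]₀ + k·t = 1/0.243 + (1.372)·(17) = 4.1152 + 23.3240 = 27.4392
[A] = 1/27.4392 = 0.0364 M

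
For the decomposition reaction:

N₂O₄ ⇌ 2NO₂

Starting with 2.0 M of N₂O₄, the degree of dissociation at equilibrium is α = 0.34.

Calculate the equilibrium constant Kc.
K_c = 1.4012

x = α·[A]₀ = 0.34 × 2.0 = 0.68 M dissociated.
At eq: [N₂O₄] = 2.0 − 0.68 = 1.32 M; [NO₂] = 2x = 1.36 M.
Kc = [NO₂]²/[N₂O₄] = (1.36)²/1.32 = 1.401.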